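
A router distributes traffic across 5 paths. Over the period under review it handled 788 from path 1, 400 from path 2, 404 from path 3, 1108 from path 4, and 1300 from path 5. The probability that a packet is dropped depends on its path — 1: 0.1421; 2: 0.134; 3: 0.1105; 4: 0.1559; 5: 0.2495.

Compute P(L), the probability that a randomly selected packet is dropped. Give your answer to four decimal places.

Total: 788 + 400 + 404 + 1108 + 1300 = 4000.
P(1) = 788/4000 = 0.197. P(2) = 400/4000 = 0.1. P(3) = 404/4000 = 0.101. P(4) = 1108/4000 = 0.277. P(5) = 1300/4000 = 0.325.
Summing over the partition,
P(L) = P(L|1)·P(1) + P(L|2)·P(2) + P(L|3)·P(3) + P(L|4)·P(4) + P(L|5)·P(5)
      = 0.1421·0.197 + 0.134·0.1 + 0.1105·0.101 + 0.1559·0.277 + 0.2495·0.325
      = 0.0279937 + 0.0134 + 0.0111605 + 0.0431843 + 0.0810875 = 0.176826

0.1768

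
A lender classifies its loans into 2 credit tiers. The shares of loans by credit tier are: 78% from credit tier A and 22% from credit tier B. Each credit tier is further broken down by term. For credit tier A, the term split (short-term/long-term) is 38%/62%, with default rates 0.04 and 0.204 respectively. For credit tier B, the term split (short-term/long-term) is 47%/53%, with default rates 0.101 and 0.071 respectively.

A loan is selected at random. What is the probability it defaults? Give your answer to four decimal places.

P(D|A) = 0.38·0.04 + 0.62·0.204 = 0.0152 + 0.12648 = 0.14168
P(D|B) = 0.47·0.101 + 0.53·0.071 = 0.04747 + 0.03763 = 0.0851
By total probability over the outer partition,
P(D) = 0.78·0.14168 + 0.22·0.0851
      = 0.1105104 + 0.018722 = 0.1292324

0.1292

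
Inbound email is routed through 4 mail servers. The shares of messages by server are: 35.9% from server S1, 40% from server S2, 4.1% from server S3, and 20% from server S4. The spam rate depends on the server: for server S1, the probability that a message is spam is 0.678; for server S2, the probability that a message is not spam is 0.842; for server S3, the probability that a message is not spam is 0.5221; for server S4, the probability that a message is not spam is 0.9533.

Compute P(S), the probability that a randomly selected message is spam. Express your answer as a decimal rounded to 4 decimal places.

0.3355

P(S|S2) = 1 − 0.842 = 0.158.
P(S|S3) = 1 − 0.5221 = 0.4779.
P(S|S4) = 1 − 0.9533 = 0.0467.
Using total probability over the partition,
P(S) = P(S|S1)·P(S1) + P(S|S2)·P(S2) + P(S|S3)·P(S3) + P(S|S4)·P(S4)
      = 0.678·0.359 + 0.158·0.4 + 0.4779·0.041 + 0.0467·0.2
      = 0.243402 + 0.0632 + 0.0195939 + 0.00934 = 0.3355359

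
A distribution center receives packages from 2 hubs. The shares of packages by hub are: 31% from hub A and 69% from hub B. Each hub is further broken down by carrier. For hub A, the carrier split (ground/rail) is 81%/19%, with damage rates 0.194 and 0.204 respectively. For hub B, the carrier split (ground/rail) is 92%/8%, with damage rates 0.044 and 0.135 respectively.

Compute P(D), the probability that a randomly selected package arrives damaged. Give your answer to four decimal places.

P(D|A) = 0.81·0.194 + 0.19·0.204 = 0.15714 + 0.03876 = 0.1959
P(D|B) = 0.92·0.044 + 0.08·0.135 = 0.04048 + 0.0108 = 0.05128
By total probability over the outer partition,
P(D) = 0.31·0.1959 + 0.69·0.05128
      = 0.060729 + 0.0353832 = 0.0961122

0.0961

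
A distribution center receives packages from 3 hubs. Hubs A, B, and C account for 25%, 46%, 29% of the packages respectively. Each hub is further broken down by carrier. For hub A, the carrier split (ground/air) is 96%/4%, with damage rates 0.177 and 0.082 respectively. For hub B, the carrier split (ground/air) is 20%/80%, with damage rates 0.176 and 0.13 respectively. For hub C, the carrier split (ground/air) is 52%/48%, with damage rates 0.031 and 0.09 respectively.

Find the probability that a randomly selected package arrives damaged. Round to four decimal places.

P(D|A) = 0.96·0.177 + 0.04·0.082 = 0.16992 + 0.00328 = 0.1732
P(D|B) = 0.2·0.176 + 0.8·0.13 = 0.0352 + 0.104 = 0.1392
P(D|C) = 0.52·0.031 + 0.48·0.09 = 0.01612 + 0.0432 = 0.05932
By total probability over the outer partition,
P(D) = 0.25·0.1732 + 0.46·0.1392 + 0.29·0.05932
      = 0.0433 + 0.064032 + 0.0172028 = 0.1245348

P(D) ≈ 0.1245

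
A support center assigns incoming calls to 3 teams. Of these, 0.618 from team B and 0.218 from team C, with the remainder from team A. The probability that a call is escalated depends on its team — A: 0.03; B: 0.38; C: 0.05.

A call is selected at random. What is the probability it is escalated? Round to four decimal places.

P(A) = 1 − (0.618 + 0.218) = 0.164.
Summing over the partition,
P(E) = P(E|A)·P(A) + P(E|B)·P(B) + P(E|C)·P(C)
      = 0.03·0.164 + 0.38·0.618 + 0.05·0.218
      = 0.00492 + 0.23484 + 0.0109 = 0.25066

P(E) ≈ 0.2507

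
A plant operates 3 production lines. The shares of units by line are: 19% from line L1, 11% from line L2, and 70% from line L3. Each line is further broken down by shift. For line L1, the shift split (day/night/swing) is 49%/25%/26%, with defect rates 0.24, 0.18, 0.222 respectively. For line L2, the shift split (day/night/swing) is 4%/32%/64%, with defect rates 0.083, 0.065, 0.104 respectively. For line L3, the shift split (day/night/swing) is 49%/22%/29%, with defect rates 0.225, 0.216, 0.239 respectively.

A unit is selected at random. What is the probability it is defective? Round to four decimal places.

P(D|L1) = 0.49·0.24 + 0.25·0.18 + 0.26·0.222 = 0.1176 + 0.045 + 0.05772 = 0.22032
P(D|L2) = 0.04·0.083 + 0.32·0.065 + 0.64·0.104 = 0.00332 + 0.0208 + 0.06656 = 0.09068
P(D|L3) = 0.49·0.225 + 0.22·0.216 + 0.29·0.239 = 0.11025 + 0.04752 + 0.06931 = 0.22708
Then overall,
P(D) = 0.19·0.22032 + 0.11·0.09068 + 0.7·0.22708
      = 0.0418608 + 0.0099748 + 0.158956 = 0.2107916

0.2108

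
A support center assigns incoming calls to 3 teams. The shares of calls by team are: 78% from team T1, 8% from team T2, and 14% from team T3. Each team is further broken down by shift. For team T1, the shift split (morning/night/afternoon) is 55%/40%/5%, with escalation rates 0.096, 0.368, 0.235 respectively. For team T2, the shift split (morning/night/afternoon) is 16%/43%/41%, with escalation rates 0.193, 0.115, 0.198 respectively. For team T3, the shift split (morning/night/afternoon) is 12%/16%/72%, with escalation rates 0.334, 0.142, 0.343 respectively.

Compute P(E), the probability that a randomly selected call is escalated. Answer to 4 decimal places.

0.2215

P(E|T1) = 0.55·0.096 + 0.4·0.368 + 0.05·0.235 = 0.0528 + 0.1472 + 0.01175 = 0.21175
P(E|T2) = 0.16·0.193 + 0.43·0.115 + 0.41·0.198 = 0.03088 + 0.04945 + 0.08118 = 0.16151
P(E|T3) = 0.12·0.334 + 0.16·0.142 + 0.72·0.343 = 0.04008 + 0.02272 + 0.24696 = 0.30976
Then overall,
P(E) = 0.78·0.21175 + 0.08·0.16151 + 0.14·0.30976
      = 0.165165 + 0.0129208 + 0.0433664 = 0.2214522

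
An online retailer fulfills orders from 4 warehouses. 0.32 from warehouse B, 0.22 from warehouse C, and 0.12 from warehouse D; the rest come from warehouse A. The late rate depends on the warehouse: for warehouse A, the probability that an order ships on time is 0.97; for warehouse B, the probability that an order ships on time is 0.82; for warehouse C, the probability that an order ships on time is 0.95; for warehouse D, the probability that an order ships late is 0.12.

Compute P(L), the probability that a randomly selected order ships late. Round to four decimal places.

P(L) ≈ 0.0932

P(A) = 1 − (0.32 + 0.22 + 0.12) = 0.34.
P(L|A) = 1 − 0.97 = 0.03.
P(L|B) = 1 − 0.82 = 0.18.
P(L|C) = 1 − 0.95 = 0.05.
P(L) = P(L|A)·P(A) + P(L|B)·P(B) + P(L|C)·P(C) + P(L|D)·P(D)
      = 0.03·0.34 + 0.18·0.32 + 0.05·0.22 + 0.12·0.12
      = 0.0102 + 0.0576 + 0.011 + 0.0144 = 0.0932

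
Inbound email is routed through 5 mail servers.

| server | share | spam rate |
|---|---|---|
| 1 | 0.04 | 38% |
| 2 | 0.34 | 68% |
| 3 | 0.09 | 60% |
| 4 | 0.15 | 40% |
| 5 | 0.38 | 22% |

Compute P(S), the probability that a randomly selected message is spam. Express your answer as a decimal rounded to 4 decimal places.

P(S) = P(S|1)·P(1) + P(S|2)·P(2) + P(S|3)·P(3) + P(S|4)·P(4) + P(S|5)·P(5)
      = 0.38·0.04 + 0.68·0.34 + 0.6·0.09 + 0.4·0.15 + 0.22·0.38
      = 0.0152 + 0.2312 + 0.054 + 0.06 + 0.0836 = 0.444

0.4440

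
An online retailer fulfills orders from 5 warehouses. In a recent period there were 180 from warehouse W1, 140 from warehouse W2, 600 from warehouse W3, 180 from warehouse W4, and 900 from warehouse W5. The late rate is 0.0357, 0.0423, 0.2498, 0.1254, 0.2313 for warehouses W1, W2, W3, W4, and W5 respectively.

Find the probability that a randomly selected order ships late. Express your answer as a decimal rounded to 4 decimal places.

Total: 180 + 140 + 600 + 180 + 900 = 2000.
P(W1) = 180/2000 = 0.09. P(W2) = 140/2000 = 0.07. P(W3) = 600/2000 = 0.3. P(W4) = 180/2000 = 0.09. P(W5) = 900/2000 = 0.45.
P(L) = P(L|W1)·P(W1) + P(L|W2)·P(W2) + P(L|W3)·P(W3) + P(L|W4)·P(W4) + P(L|W5)·P(W5)
      = 0.0357·0.09 + 0.0423·0.07 + 0.2498·0.3 + 0.1254·0.09 + 0.2313·0.45
      = 0.003213 + 0.002961 + 0.07494 + 0.011286 + 0.104085 = 0.196485

0.1965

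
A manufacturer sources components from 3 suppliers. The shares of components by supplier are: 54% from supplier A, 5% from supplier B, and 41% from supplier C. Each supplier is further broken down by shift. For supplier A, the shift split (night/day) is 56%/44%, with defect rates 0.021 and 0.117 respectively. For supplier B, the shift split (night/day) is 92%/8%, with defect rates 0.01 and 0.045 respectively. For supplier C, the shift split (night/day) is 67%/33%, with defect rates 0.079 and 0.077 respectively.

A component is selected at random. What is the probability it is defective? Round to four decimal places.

P(D|A) = 0.56·0.021 + 0.44·0.117 = 0.01176 + 0.05148 = 0.06324
P(D|B) = 0.92·0.01 + 0.08·0.045 = 0.0092 + 0.0036 = 0.0128
P(D|C) = 0.67·0.079 + 0.33·0.077 = 0.05293 + 0.02541 = 0.07834
Then overall,
P(D) = 0.54·0.06324 + 0.05·0.0128 + 0.41·0.07834
      = 0.0341496 + 0.00064 + 0.0321194 = 0.066909

0.0669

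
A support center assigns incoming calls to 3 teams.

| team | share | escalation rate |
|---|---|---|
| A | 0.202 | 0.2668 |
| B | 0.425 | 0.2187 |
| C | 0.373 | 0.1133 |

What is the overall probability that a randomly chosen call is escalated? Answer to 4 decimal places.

Summing over the partition,
P(E) = P(E|A)·P(A) + P(E|B)·P(B) + P(E|C)·P(C)
      = 0.2668·0.202 + 0.2187·0.425 + 0.1133·0.373
      = 0.0538936 + 0.0929475 + 0.0422609 = 0.189102

0.1891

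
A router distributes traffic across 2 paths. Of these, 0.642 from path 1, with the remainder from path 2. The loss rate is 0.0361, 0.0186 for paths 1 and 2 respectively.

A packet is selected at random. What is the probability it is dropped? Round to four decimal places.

P(L) ≈ 0.0298

P(2) = 1 − (0.642) = 0.358.
P(L) = P(L|1)·P(1) + P(L|2)·P(2)
      = 0.0361·0.642 + 0.0186·0.358
      = 0.0231762 + 0.0066588 = 0.029835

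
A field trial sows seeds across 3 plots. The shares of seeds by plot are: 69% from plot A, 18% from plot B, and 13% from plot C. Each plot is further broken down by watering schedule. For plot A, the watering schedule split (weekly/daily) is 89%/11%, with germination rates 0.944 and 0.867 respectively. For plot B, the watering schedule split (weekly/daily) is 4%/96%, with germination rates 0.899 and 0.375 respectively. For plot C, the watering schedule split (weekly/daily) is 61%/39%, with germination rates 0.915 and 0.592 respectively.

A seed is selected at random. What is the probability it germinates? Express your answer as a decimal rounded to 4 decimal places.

P(G) ≈ 0.8194

P(G|A) = 0.89·0.944 + 0.11·0.867 = 0.84016 + 0.09537 = 0.93553
P(G|B) = 0.04·0.899 + 0.96·0.375 = 0.03596 + 0.36 = 0.39596
P(G|C) = 0.61·0.915 + 0.39·0.592 = 0.55815 + 0.23088 = 0.78903
Then overall,
P(G) = 0.69·0.93553 + 0.18·0.39596 + 0.13·0.78903
      = 0.6455157 + 0.0712728 + 0.1025739 = 0.8193624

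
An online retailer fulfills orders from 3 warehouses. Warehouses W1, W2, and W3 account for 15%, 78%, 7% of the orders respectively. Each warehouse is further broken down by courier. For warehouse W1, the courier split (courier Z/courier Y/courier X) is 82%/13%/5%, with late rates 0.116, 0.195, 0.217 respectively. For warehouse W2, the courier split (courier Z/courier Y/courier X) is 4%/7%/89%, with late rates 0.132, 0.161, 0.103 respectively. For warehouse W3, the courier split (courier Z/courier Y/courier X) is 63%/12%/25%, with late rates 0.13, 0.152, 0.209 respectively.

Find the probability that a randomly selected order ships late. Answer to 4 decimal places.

0.1148

P(L|W1) = 0.82·0.116 + 0.13·0.195 + 0.05·0.217 = 0.09512 + 0.02535 + 0.01085 = 0.13132
P(L|W2) = 0.04·0.132 + 0.07·0.161 + 0.89·0.103 = 0.00528 + 0.01127 + 0.09167 = 0.10822
P(L|W3) = 0.63·0.13 + 0.12·0.152 + 0.25·0.209 = 0.0819 + 0.01824 + 0.05225 = 0.15239
Then overall,
P(L) = 0.15·0.13132 + 0.78·0.10822 + 0.07·0.15239
      = 0.019698 + 0.0844116 + 0.0106673 = 0.1147769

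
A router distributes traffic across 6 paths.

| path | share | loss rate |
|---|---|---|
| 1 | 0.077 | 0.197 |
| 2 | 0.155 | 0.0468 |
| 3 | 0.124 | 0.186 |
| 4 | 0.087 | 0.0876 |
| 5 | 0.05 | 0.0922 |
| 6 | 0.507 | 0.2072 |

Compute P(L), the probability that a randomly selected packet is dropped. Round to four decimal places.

P(L) ≈ 0.1628

P(L) = P(L|1)·P(1) + P(L|2)·P(2) + P(L|3)·P(3) + P(L|4)·P(4) + P(L|5)·P(5) + P(L|6)·P(6)
      = 0.197·0.077 + 0.0468·0.155 + 0.186·0.124 + 0.0876·0.087 + 0.0922·0.05 + 0.2072·0.507
      = 0.015169 + 0.007254 + 0.023064 + 0.0076212 + 0.00461 + 0.1050504 = 0.1627686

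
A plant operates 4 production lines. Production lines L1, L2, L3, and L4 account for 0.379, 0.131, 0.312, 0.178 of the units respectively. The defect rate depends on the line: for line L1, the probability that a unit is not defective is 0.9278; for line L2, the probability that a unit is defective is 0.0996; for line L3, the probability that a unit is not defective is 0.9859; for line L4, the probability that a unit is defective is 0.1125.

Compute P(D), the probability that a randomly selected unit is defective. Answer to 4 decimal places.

0.0648

P(D|L1) = 1 − 0.9278 = 0.0722.
P(D|L3) = 1 − 0.9859 = 0.0141.
Summing over the partition,
P(D) = P(D|L1)·P(L1) + P(D|L2)·P(L2) + P(D|L3)·P(L3) + P(D|L4)·P(L4)
      = 0.0722·0.379 + 0.0996·0.131 + 0.0141·0.312 + 0.1125·0.178
      = 0.0273638 + 0.0130476 + 0.0043992 + 0.020025 = 0.0648356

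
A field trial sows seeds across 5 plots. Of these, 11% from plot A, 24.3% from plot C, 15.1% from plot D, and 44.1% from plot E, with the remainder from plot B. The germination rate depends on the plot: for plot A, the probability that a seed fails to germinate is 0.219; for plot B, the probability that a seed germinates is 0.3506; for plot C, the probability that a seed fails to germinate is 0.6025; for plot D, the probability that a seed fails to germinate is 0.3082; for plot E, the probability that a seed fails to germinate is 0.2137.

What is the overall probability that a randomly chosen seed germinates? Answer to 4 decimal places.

P(B) = 1 − (0.11 + 0.243 + 0.151 + 0.441) = 0.055.
P(G|A) = 1 − 0.219 = 0.781.
P(G|C) = 1 − 0.6025 = 0.3975.
P(G|D) = 1 − 0.3082 = 0.6918.
P(G|E) = 1 − 0.2137 = 0.7863.
Summing over the partition,
P(G) = P(G|A)·P(A) + P(G|B)·P(B) + P(G|C)·P(C) + P(G|D)·P(D) + P(G|E)·P(E)
      = 0.781·0.11 + 0.3506·0.055 + 0.3975·0.243 + 0.6918·0.151 + 0.7863·0.441
      = 0.08591 + 0.019283 + 0.0965925 + 0.1044618 + 0.3467583 = 0.6530056

P(G) ≈ 0.6530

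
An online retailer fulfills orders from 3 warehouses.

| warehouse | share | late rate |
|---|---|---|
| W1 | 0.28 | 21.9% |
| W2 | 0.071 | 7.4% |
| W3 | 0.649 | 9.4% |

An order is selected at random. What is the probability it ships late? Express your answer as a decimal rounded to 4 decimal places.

P(L) = P(L|W1)·P(W1) + P(L|W2)·P(W2) + P(L|W3)·P(W3)
      = 0.219·0.28 + 0.074·0.071 + 0.094·0.649
      = 0.06132 + 0.005254 + 0.061006 = 0.12758

0.1276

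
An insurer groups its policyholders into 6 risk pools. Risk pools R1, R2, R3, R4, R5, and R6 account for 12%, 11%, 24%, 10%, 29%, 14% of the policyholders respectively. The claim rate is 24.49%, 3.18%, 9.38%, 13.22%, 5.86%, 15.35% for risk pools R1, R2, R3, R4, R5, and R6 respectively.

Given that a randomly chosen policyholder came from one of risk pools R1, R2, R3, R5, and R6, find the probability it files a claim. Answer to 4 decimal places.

0.1043

Let S = {R1, R2, R3, R5, R6}.
P(S) = 0.12 + 0.11 + 0.24 + 0.29 + 0.14 = 0.9.
P(C ∩ S) = 0.2449·0.12 + 0.0318·0.11 + 0.0938·0.24 + 0.0586·0.29 + 0.1535·0.14 = 0.029388 + 0.003498 + 0.022512 + 0.016994 + 0.02149 = 0.093882.
P(C | S) = 0.093882 / 0.9 = 0.104313…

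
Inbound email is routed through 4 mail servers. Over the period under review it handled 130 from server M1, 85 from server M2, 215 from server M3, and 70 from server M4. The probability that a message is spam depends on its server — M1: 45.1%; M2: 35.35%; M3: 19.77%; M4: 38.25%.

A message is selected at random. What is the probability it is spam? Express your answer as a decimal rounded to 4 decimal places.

0.3159

Total: 130 + 85 + 215 + 70 = 500.
P(M1) = 130/500 = 0.26. P(M2) = 85/500 = 0.17. P(M3) = 215/500 = 0.43. P(M4) = 70/500 = 0.14.
Using total probability over the partition,
P(S) = P(S|M1)·P(M1) + P(S|M2)·P(M2) + P(S|M3)·P(M3) + P(S|M4)·P(M4)
      = 0.451·0.26 + 0.3535·0.17 + 0.1977·0.43 + 0.3825·0.14
      = 0.11726 + 0.060095 + 0.085011 + 0.05355 = 0.315916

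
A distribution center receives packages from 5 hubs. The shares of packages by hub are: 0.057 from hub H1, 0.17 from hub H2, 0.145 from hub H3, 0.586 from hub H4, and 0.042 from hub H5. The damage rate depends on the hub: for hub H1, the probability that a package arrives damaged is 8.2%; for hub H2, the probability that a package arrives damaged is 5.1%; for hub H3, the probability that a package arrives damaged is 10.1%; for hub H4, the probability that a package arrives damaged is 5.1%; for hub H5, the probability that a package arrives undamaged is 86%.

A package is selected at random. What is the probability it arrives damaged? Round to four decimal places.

0.0638

P(D|H5) = 1 − 0.86 = 0.14.
By the law of total probability,
P(D) = P(D|H1)·P(H1) + P(D|H2)·P(H2) + P(D|H3)·P(H3) + P(D|H4)·P(H4) + P(D|H5)·P(H5)
      = 0.082·0.057 + 0.051·0.17 + 0.101·0.145 + 0.051·0.586 + 0.14·0.042
      = 0.004674 + 0.00867 + 0.014645 + 0.029886 + 0.00588 = 0.063755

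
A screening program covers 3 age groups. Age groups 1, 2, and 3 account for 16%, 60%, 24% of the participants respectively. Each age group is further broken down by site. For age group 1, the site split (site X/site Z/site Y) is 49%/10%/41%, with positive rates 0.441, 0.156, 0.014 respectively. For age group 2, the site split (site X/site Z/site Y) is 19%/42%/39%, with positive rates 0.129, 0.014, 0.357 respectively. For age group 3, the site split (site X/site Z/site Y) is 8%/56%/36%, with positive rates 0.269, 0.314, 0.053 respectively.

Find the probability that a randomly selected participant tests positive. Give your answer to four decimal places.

P(T) ≈ 0.1917

P(T|1) = 0.49·0.441 + 0.1·0.156 + 0.41·0.014 = 0.21609 + 0.0156 + 0.00574 = 0.23743
P(T|2) = 0.19·0.129 + 0.42·0.014 + 0.39·0.357 = 0.02451 + 0.00588 + 0.13923 = 0.16962
P(T|3) = 0.08·0.269 + 0.56·0.314 + 0.36·0.053 = 0.02152 + 0.17584 + 0.01908 = 0.21644
Then overall,
P(T) = 0.16·0.23743 + 0.6·0.16962 + 0.24·0.21644
      = 0.0379888 + 0.101772 + 0.0519456 = 0.1917064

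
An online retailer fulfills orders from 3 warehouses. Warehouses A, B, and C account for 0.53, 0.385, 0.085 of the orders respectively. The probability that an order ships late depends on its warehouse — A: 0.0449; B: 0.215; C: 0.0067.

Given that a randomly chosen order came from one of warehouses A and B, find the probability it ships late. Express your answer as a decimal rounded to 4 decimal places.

Let S = {A, B}.
P(S) = 0.53 + 0.385 = 0.915.
P(L ∩ S) = 0.0449·0.53 + 0.215·0.385 = 0.023797 + 0.082775 = 0.106572.
P(L | S) = 0.106572 / 0.915 = 0.116472…

0.1165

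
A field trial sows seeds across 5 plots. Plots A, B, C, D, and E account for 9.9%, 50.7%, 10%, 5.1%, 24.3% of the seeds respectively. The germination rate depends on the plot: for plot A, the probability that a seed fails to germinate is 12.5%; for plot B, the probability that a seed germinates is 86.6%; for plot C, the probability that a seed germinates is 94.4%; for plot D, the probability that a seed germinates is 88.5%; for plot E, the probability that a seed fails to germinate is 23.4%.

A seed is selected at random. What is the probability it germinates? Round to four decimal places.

0.8514

P(G|A) = 1 − 0.125 = 0.875.
P(G|E) = 1 − 0.234 = 0.766.
P(G) = P(G|A)·P(A) + P(G|B)·P(B) + P(G|C)·P(C) + P(G|D)·P(D) + P(G|E)·P(E)
      = 0.875·0.099 + 0.866·0.507 + 0.944·0.1 + 0.885·0.051 + 0.766·0.243
      = 0.086625 + 0.439062 + 0.0944 + 0.045135 + 0.186138 = 0.85136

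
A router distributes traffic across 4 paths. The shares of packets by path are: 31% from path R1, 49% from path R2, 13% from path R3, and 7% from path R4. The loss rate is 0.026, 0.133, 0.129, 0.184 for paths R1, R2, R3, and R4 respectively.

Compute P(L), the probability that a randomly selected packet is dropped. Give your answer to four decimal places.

P(L) = P(L|R1)·P(R1) + P(L|R2)·P(R2) + P(L|R3)·P(R3) + P(L|R4)·P(R4)
      = 0.026·0.31 + 0.133·0.49 + 0.129·0.13 + 0.184·0.07
      = 0.00806 + 0.06517 + 0.01677 + 0.01288 = 0.10288

P(L) ≈ 0.1029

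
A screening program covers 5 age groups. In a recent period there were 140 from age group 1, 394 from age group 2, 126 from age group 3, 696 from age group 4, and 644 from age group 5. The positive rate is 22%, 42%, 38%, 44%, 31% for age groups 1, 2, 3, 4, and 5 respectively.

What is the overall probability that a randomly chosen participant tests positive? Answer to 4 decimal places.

P(T) ≈ 0.3750

Total: 140 + 394 + 126 + 696 + 644 = 2000.
P(1) = 140/2000 = 0.07. P(2) = 394/2000 = 0.197. P(3) = 126/2000 = 0.063. P(4) = 696/2000 = 0.348. P(5) = 644/2000 = 0.322.
Summing over the partition,
P(T) = P(T|1)·P(1) + P(T|2)·P(2) + P(T|3)·P(3) + P(T|4)·P(4) + P(T|5)·P(5)
      = 0.22·0.07 + 0.42·0.197 + 0.38·0.063 + 0.44·0.348 + 0.31·0.322
      = 0.0154 + 0.08274 + 0.02394 + 0.15312 + 0.09982 = 0.37502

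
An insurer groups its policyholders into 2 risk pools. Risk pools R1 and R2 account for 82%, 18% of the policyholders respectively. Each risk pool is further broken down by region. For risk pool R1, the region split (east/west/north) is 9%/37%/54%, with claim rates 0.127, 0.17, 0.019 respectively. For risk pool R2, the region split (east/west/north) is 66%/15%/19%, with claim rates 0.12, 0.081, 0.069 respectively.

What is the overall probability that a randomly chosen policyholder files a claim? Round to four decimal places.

P(C) ≈ 0.0882

P(C|R1) = 0.09·0.127 + 0.37·0.17 + 0.54·0.019 = 0.01143 + 0.0629 + 0.01026 = 0.08459
P(C|R2) = 0.66·0.12 + 0.15·0.081 + 0.19·0.069 = 0.0792 + 0.01215 + 0.01311 = 0.10446
Then overall,
P(C) = 0.82·0.08459 + 0.18·0.10446
      = 0.0693638 + 0.0188028 = 0.0881666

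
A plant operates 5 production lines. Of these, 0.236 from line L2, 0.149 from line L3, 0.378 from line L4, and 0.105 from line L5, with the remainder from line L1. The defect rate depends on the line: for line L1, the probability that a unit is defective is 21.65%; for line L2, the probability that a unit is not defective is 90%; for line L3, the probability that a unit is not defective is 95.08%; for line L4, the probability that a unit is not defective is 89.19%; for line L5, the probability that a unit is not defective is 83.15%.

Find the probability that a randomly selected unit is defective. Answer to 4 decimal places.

P(L1) = 1 − (0.236 + 0.149 + 0.378 + 0.105) = 0.132.
P(D|L2) = 1 − 0.9 = 0.1.
P(D|L3) = 1 − 0.9508 = 0.0492.
P(D|L4) = 1 − 0.8919 = 0.1081.
P(D|L5) = 1 − 0.8315 = 0.1685.
P(D) = P(D|L1)·P(L1) + P(D|L2)·P(L2) + P(D|L3)·P(L3) + P(D|L4)·P(L4) + P(D|L5)·P(L5)
      = 0.2165·0.132 + 0.1·0.236 + 0.0492·0.149 + 0.1081·0.378 + 0.1685·0.105
      = 0.028578 + 0.0236 + 0.0073308 + 0.0408618 + 0.0176925 = 0.1180631

0.1181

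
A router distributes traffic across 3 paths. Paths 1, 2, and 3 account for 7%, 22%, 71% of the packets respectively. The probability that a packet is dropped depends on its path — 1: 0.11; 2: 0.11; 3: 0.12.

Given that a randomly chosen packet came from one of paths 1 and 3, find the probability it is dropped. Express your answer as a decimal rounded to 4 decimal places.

0.1191

Let S = {1, 3}.
P(S) = 0.07 + 0.71 = 0.78.
P(L ∩ S) = 0.11·0.07 + 0.12·0.71 = 0.0077 + 0.0852 = 0.0929.
P(L | S) = 0.0929 / 0.78 = 0.119103…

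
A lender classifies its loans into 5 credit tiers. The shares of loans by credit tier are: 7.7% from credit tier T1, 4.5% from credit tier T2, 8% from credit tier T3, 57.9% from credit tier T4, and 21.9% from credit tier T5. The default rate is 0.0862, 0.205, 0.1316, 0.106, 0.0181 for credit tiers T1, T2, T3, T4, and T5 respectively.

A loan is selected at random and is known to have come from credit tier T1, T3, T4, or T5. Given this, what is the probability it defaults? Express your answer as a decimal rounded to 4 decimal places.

0.0864

Let S = {T1, T3, T4, T5}.
P(S) = 0.077 + 0.08 + 0.579 + 0.219 = 0.955.
P(D ∩ S) = 0.0862·0.077 + 0.1316·0.08 + 0.106·0.579 + 0.0181·0.219 = 0.0066374 + 0.010528 + 0.061374 + 0.0039639 = 0.0825033.
P(D | S) = 0.0825033 / 0.955 = 0.086391…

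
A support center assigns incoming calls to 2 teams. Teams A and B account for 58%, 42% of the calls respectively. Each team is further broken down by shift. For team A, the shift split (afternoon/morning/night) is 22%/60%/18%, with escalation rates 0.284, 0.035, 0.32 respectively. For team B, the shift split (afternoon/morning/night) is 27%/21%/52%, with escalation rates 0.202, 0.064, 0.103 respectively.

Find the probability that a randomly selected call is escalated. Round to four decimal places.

0.1329

P(E|A) = 0.22·0.284 + 0.6·0.035 + 0.18·0.32 = 0.06248 + 0.021 + 0.0576 = 0.14108
P(E|B) = 0.27·0.202 + 0.21·0.064 + 0.52·0.103 = 0.05454 + 0.01344 + 0.05356 = 0.12154
Then overall,
P(E) = 0.58·0.14108 + 0.42·0.12154
      = 0.0818264 + 0.0510468 = 0.1328732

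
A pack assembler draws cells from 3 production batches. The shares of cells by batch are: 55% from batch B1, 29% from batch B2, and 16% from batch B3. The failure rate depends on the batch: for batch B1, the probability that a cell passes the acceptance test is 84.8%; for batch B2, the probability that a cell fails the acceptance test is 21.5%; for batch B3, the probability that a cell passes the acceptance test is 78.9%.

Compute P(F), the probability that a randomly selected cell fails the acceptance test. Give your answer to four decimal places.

P(F) ≈ 0.1797

P(F|B1) = 1 − 0.848 = 0.152.
P(F|B3) = 1 − 0.789 = 0.211.
P(F) = P(F|B1)·P(B1) + P(F|B2)·P(B2) + P(F|B3)·P(B3)
      = 0.152·0.55 + 0.215·0.29 + 0.211·0.16
      = 0.0836 + 0.06235 + 0.03376 = 0.17971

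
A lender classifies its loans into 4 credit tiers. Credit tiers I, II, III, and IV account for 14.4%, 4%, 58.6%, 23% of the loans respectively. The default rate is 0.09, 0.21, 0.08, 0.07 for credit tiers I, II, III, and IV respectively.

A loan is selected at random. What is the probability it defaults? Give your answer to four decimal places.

P(D) ≈ 0.0843

P(D) = P(D|I)·P(I) + P(D|II)·P(II) + P(D|III)·P(III) + P(D|IV)·P(IV)
      = 0.09·0.144 + 0.21·0.04 + 0.08·0.586 + 0.07·0.23
      = 0.01296 + 0.0084 + 0.04688 + 0.0161 = 0.08434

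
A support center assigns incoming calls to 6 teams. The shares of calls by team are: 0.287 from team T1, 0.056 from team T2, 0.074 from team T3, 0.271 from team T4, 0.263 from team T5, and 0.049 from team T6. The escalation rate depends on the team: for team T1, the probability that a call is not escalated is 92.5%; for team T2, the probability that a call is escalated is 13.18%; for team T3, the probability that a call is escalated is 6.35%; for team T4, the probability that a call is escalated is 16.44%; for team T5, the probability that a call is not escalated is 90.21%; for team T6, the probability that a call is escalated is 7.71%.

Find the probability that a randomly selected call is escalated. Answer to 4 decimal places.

0.1077

P(E|T1) = 1 − 0.925 = 0.075.
P(E|T5) = 1 − 0.9021 = 0.0979.
Summing over the partition,
P(E) = P(E|T1)·P(T1) + P(E|T2)·P(T2) + P(E|T3)·P(T3) + P(E|T4)·P(T4) + P(E|T5)·P(T5) + P(E|T6)·P(T6)
      = 0.075·0.287 + 0.1318·0.056 + 0.0635·0.074 + 0.1644·0.271 + 0.0979·0.263 + 0.0771·0.049
      = 0.021525 + 0.0073808 + 0.004699 + 0.0445524 + 0.0257477 + 0.0037779 = 0.1076828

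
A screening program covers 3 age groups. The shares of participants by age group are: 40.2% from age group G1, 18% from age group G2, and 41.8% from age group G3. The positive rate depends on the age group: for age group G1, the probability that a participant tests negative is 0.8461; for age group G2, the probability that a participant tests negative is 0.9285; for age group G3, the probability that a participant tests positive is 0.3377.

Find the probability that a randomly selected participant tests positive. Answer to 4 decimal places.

P(T|G1) = 1 − 0.8461 = 0.1539.
P(T|G2) = 1 − 0.9285 = 0.0715.
Summing over the partition,
P(T) = P(T|G1)·P(G1) + P(T|G2)·P(G2) + P(T|G3)·P(G3)
      = 0.1539·0.402 + 0.0715·0.18 + 0.3377·0.418
      = 0.0618678 + 0.01287 + 0.1411586 = 0.2158964

P(T) ≈ 0.2159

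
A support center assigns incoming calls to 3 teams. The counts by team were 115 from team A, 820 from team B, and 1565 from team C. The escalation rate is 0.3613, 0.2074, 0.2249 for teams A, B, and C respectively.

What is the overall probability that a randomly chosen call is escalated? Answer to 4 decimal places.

Total: 115 + 820 + 1565 = 2500.
P(A) = 115/2500 = 0.046. P(B) = 820/2500 = 0.328. P(C) = 1565/2500 = 0.626.
By the law of total probability,
P(E) = P(E|A)·P(A) + P(E|B)·P(B) + P(E|C)·P(C)
      = 0.3613·0.046 + 0.2074·0.328 + 0.2249·0.626
      = 0.0166198 + 0.0680272 + 0.1407874 = 0.2254344

P(E) ≈ 0.2254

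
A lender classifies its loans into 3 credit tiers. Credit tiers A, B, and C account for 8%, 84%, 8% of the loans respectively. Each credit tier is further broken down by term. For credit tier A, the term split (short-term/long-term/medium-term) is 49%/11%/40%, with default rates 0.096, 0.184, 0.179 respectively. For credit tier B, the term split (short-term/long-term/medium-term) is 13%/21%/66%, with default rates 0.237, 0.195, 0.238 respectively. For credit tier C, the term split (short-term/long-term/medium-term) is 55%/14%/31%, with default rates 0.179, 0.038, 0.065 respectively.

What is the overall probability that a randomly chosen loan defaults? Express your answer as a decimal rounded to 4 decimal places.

0.2132

P(D|A) = 0.49·0.096 + 0.11·0.184 + 0.4·0.179 = 0.04704 + 0.02024 + 0.0716 = 0.13888
P(D|B) = 0.13·0.237 + 0.21·0.195 + 0.66·0.238 = 0.03081 + 0.04095 + 0.15708 = 0.22884
P(D|C) = 0.55·0.179 + 0.14·0.038 + 0.31·0.065 = 0.09845 + 0.00532 + 0.02015 = 0.12392
Then overall,
P(D) = 0.08·0.13888 + 0.84·0.22884 + 0.08·0.12392
      = 0.0111104 + 0.1922256 + 0.0099136 = 0.2132496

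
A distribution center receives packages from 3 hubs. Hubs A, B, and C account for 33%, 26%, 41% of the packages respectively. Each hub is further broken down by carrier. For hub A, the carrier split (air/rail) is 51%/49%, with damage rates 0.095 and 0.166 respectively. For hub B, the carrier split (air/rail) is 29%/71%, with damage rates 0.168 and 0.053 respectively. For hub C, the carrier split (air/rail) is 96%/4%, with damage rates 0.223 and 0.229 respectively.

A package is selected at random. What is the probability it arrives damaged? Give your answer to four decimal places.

P(D|A) = 0.51·0.095 + 0.49·0.166 = 0.04845 + 0.08134 = 0.12979
P(D|B) = 0.29·0.168 + 0.71·0.053 = 0.04872 + 0.03763 = 0.08635
P(D|C) = 0.96·0.223 + 0.04·0.229 = 0.21408 + 0.00916 = 0.22324
Then overall,
P(D) = 0.33·0.12979 + 0.26·0.08635 + 0.41·0.22324
      = 0.0428307 + 0.022451 + 0.0915284 = 0.1568101

0.1568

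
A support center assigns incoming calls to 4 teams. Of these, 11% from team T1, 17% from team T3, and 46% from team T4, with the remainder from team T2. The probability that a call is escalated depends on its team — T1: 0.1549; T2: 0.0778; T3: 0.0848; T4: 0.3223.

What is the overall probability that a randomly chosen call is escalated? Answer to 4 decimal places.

0.1999

P(T2) = 1 − (0.11 + 0.17 + 0.46) = 0.26.
P(E) = P(E|T1)·P(T1) + P(E|T2)·P(T2) + P(E|T3)·P(T3) + P(E|T4)·P(T4)
      = 0.1549·0.11 + 0.0778·0.26 + 0.0848·0.17 + 0.3223·0.46
      = 0.017039 + 0.020228 + 0.014416 + 0.148258 = 0.199941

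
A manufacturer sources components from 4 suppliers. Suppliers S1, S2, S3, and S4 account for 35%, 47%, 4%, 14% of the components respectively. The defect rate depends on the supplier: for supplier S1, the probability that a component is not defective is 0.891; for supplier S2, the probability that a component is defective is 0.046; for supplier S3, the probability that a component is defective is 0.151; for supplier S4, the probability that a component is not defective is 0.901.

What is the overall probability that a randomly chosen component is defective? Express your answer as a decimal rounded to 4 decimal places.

0.0797

P(D|S1) = 1 − 0.891 = 0.109.
P(D|S4) = 1 − 0.901 = 0.099.
Summing over the partition,
P(D) = P(D|S1)·P(S1) + P(D|S2)·P(S2) + P(D|S3)·P(S3) + P(D|S4)·P(S4)
      = 0.109·0.35 + 0.046·0.47 + 0.151·0.04 + 0.099·0.14
      = 0.03815 + 0.02162 + 0.00604 + 0.01386 = 0.07967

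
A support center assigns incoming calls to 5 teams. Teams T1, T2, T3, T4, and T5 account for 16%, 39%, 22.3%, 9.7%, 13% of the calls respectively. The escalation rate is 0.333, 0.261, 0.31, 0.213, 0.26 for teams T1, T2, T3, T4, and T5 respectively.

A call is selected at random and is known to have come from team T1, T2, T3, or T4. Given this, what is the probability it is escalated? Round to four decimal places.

Let S = {T1, T2, T3, T4}.
P(S) = 0.16 + 0.39 + 0.223 + 0.097 = 0.87.
P(E ∩ S) = 0.333·0.16 + 0.261·0.39 + 0.31·0.223 + 0.213·0.097 = 0.05328 + 0.10179 + 0.06913 + 0.020661 = 0.244861.
P(E | S) = 0.244861 / 0.87 = 0.281449…

P(E|S) ≈ 0.2814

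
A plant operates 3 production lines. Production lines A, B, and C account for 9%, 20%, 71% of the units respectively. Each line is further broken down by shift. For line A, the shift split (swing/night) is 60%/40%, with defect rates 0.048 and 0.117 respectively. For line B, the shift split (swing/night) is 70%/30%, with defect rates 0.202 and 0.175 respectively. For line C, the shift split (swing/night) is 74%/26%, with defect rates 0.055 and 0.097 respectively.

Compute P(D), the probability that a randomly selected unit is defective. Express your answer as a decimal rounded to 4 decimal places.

P(D) ≈ 0.0924

P(D|A) = 0.6·0.048 + 0.4·0.117 = 0.0288 + 0.0468 = 0.0756
P(D|B) = 0.7·0.202 + 0.3·0.175 = 0.1414 + 0.0525 = 0.1939
P(D|C) = 0.74·0.055 + 0.26·0.097 = 0.0407 + 0.02522 = 0.06592
By total probability over the outer partition,
P(D) = 0.09·0.0756 + 0.2·0.1939 + 0.71·0.06592
      = 0.006804 + 0.03878 + 0.0468032 = 0.0923872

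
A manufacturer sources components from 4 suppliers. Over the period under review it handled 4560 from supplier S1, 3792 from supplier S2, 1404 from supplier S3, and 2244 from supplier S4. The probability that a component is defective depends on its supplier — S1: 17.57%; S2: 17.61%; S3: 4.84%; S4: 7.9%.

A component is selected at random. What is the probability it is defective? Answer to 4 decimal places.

0.1428

Total: 4560 + 3792 + 1404 + 2244 = 12000.
P(S1) = 4560/12000 = 0.38. P(S2) = 3792/12000 = 0.316. P(S3) = 1404/12000 = 0.117. P(S4) = 2244/12000 = 0.187.
P(D) = P(D|S1)·P(S1) + P(D|S2)·P(S2) + P(D|S3)·P(S3) + P(D|S4)·P(S4)
      = 0.1757·0.38 + 0.1761·0.316 + 0.0484·0.117 + 0.079·0.187
      = 0.066766 + 0.0556476 + 0.0056628 + 0.014773 = 0.1428494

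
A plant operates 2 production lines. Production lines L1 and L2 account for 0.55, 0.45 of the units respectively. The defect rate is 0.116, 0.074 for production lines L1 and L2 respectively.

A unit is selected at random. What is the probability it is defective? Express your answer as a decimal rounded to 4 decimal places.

P(D) ≈ 0.0971

P(D) = P(D|L1)·P(L1) + P(D|L2)·P(L2)
      = 0.116·0.55 + 0.074·0.45
      = 0.0638 + 0.0333 = 0.0971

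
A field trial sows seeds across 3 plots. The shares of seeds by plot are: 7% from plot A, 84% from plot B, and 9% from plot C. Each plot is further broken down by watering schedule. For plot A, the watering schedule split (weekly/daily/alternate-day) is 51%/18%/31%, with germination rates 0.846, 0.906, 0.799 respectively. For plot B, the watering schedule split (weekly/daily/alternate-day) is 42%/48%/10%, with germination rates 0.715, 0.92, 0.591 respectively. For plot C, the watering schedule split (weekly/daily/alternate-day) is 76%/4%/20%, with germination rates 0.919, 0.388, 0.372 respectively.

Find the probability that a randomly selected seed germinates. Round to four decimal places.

P(G|A) = 0.51·0.846 + 0.18·0.906 + 0.31·0.799 = 0.43146 + 0.16308 + 0.24769 = 0.84223
P(G|B) = 0.42·0.715 + 0.48·0.92 + 0.1·0.591 = 0.3003 + 0.4416 + 0.0591 = 0.801
P(G|C) = 0.76·0.919 + 0.04·0.388 + 0.2·0.372 = 0.69844 + 0.01552 + 0.0744 = 0.78836
By total probability over the outer partition,
P(G) = 0.07·0.84223 + 0.84·0.801 + 0.09·0.78836
      = 0.0589561 + 0.67284 + 0.0709524 = 0.8027485

0.8027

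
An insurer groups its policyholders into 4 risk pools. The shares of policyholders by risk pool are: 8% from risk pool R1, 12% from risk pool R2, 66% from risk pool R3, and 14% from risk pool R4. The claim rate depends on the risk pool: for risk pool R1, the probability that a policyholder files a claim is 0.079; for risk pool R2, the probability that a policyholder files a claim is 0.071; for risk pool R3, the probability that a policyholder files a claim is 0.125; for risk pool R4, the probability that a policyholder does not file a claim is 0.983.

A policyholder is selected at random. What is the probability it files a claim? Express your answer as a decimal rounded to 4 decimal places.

P(C|R4) = 1 − 0.983 = 0.017.
P(C) = P(C|R1)·P(R1) + P(C|R2)·P(R2) + P(C|R3)·P(R3) + P(C|R4)·P(R4)
      = 0.079·0.08 + 0.071·0.12 + 0.125·0.66 + 0.017·0.14
      = 0.00632 + 0.00852 + 0.0825 + 0.00238 = 0.09972

0.0997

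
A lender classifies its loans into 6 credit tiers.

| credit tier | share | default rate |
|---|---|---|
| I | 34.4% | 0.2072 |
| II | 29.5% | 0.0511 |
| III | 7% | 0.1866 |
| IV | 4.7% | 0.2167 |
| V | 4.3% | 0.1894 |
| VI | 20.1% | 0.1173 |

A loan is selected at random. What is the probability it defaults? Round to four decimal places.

P(D) = P(D|I)·P(I) + P(D|II)·P(II) + P(D|III)·P(III) + P(D|IV)·P(IV) + P(D|V)·P(V) + P(D|VI)·P(VI)
      = 0.2072·0.344 + 0.0511·0.295 + 0.1866·0.07 + 0.2167·0.047 + 0.1894·0.043 + 0.1173·0.201
      = 0.0712768 + 0.0150745 + 0.013062 + 0.0101849 + 0.0081442 + 0.0235773 = 0.1413197

P(D) ≈ 0.1413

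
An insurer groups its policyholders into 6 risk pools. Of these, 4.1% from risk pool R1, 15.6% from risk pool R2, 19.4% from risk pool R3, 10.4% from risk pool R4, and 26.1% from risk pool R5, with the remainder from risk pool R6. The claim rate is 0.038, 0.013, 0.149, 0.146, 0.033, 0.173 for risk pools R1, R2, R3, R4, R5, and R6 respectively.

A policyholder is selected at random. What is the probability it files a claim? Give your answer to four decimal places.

0.0985

P(R6) = 1 − (0.041 + 0.156 + 0.194 + 0.104 + 0.261) = 0.244.
By the law of total probability,
P(C) = P(C|R1)·P(R1) + P(C|R2)·P(R2) + P(C|R3)·P(R3) + P(C|R4)·P(R4) + P(C|R5)·P(R5) + P(C|R6)·P(R6)
      = 0.038·0.041 + 0.013·0.156 + 0.149·0.194 + 0.146·0.104 + 0.033·0.261 + 0.173·0.244
      = 0.001558 + 0.002028 + 0.028906 + 0.015184 + 0.008613 + 0.042212 = 0.098501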